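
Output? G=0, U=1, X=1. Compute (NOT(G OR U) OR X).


G OR U = 1
NOT(1) = 0
0 OR 1 = 1

1


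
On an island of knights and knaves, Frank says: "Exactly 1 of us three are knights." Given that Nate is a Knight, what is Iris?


Frank claims exactly 1 knights among Frank, Nate, Iris.
Given: Nate is a Knight.

Case 1: Frank is a Knight (tells truth)
  Then exactly 1 of the three are knights.
  Counting Frank, Nate: 2 knight(s) so far. Need -1 more → impossible.
Case 2: Frank is a Knave (lies)
  Then the count is NOT 1.
  If Iris = Knave, count = 1 = 1 → claim would be true, contradicts lie.
  If Iris = Knight, count = 2 ≠ 1 → lie confirmed ✓

Iris is a Knight.

Knight


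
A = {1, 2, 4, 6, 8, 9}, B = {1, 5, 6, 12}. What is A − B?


A = {1, 2, 4, 6, 8, 9}
B = {1, 5, 6, 12}
Operation: difference A − B
In A but not B: 2, 4, 8, 9

{2, 4, 8, 9}


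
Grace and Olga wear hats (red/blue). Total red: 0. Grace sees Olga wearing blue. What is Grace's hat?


Total red = 0, Olga = blue
Red accounted for: 0
Remaining for Grace: 0
Grace's hat is blue.

blue


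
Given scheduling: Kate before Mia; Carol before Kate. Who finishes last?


Constraints: Kate before Mia; Carol before Kate
The last task can have nothing scheduled after it, so it must never appear on the left of a 'before'.
Tasks appearing before some other task: Kate, Carol.
The only task not in that list is Mia → it is last.

Mia


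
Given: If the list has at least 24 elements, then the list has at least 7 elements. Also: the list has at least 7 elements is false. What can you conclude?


Modus tollens: P → Q, ¬Q ⊢ ¬P
P: the list has at least 24 elements
Q: the list has at least 7 elements
We have P → Q and Q is false.
By modus tollens, P must be false.

It is not the case that the list has at least 24 elements


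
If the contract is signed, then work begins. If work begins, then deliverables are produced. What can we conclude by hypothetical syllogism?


Hypothetical syllogism: P → Q, Q → R ⊢ P → R
Premise 1: the contract is signed → work begins
Premise 2: work begins → deliverables are produced
Chain the implications: the middle term (work begins) links the two.
Conclusion: If the contract is signed, then deliverables are produced.

If the contract is signed, then deliverables are produced.


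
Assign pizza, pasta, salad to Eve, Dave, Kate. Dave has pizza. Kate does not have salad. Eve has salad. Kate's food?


From clues:
  Dave → pizza
  Eve → salad
By elimination, Kate gets the remaining.

pasta


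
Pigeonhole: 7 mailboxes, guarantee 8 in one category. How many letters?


Pigeonhole: to guarantee k in one of n categories, need (k-1)×n + 1.
k = 8, n = 7
Minimum = (8-1) × 7 + 1 = 7 × 7 + 1

50


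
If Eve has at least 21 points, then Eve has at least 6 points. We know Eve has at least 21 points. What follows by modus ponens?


Modus ponens: P → Q, P ⊢ Q
P: Eve has at least 21 points
Q: Eve has at least 6 points
We have P → Q and P is true.
By modus ponens, Q must be true.

Eve has at least 6 points


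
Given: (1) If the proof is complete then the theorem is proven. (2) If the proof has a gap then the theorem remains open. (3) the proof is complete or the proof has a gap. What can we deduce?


Constructive dilemma: (P → Q) ∧ (R → S), P ∨ R ⊢ Q ∨ S
Premise 1: the proof is complete → the theorem is proven
Premise 2: the proof has a gap → the theorem remains open
Premise 3: the proof is complete ∨ the proof has a gap
Case 1: Assuming the proof is complete, then by Premise 1, the theorem is proven.
Case 2: Assuming the proof has a gap, then by Premise 2, the theorem remains open.
Since one of the proof is complete or the proof has a gap must hold, we get the theorem is proven or the theorem remains open.

The theorem is proven or the theorem remains open.


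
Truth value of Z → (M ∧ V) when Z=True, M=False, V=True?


Z = True, M = False, V = True
Expression: Z → (M ∧ V)
Step 1: M ∧ V = False AND True = False
Step 2: Z → (False) = True → False = False

False


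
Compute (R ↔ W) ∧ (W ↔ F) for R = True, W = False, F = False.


R = True, W = False, F = False
Step 1: R ↔ W is true when R and W have the same value. Result: False
Step 2: W ↔ F is true when W and F have the same value. Result: True
Step 3: False ∧ True = False

False


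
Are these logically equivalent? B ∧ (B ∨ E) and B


Expression 1: B ∧ (B ∨ E)
Expression 2: B
Truth table (B E | Expr1 Expr2):
  T T |   T     T
  T F |   T     T
  F T |   F     F
  F F |   F     F
All 4 rows agree, so the expressions are logically equivalent.

Yes


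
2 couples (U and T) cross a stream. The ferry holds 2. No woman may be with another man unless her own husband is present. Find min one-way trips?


Label couples U and T.
1. WU+WT → (far: WU,WT; near: HU,HT)
2. WU ←   (far: WT; near: HU,HT,WU)
3. HU+HT → (far: HU,HT,WT; near: WU)
4. HU ←   (far: HT,WT; near: HU,WU)  — HU returns, since WU is alone on near bank
5. HU+WU → (far: all four; near: empty)
Every state respects the constraint.
Minimum trips = 5

5


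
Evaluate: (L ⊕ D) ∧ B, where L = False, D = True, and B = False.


L = False, D = True, B = False
Step 1: L ⊕ D = False XOR True = True
Step 2: True ∧ B = True AND False = False
XOR true when exactly one of L,D is true; then AND with B.

False


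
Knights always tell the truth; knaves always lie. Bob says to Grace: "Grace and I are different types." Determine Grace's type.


Bob says: "Grace and I are different types."
Case 1: Bob is a Knight (truth-teller)
  Statement is true → they ARE different → Grace is a Knave
Case 2: Bob is a Knave (liar)
  Statement is false → they are NOT different → Grace is a Knave
In both cases, Grace is a Knave.

Knave


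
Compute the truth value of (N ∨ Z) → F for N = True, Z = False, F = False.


N = True, Z = False, F = False
Step 1: N ∨ Z = True OR False = True
Step 2: (True) → F: false only when antecedent=True and F=False.
Result: False

False


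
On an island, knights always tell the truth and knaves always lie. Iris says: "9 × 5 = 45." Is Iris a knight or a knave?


Statement: "9 × 5 = 45."
Actual: 9 × 5 = 45
Claimed: 45
Statement is TRUE → Iris tells the truth → Knight

Knight


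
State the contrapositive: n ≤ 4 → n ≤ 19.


Original: If n ≤ 4, then n ≤ 19
Contrapositive: If ¬Q, then ¬P
Negate Q: not (n ≤ 19)
Negate P: not (n ≤ 4)

If not (n ≤ 19), then not (n ≤ 4).


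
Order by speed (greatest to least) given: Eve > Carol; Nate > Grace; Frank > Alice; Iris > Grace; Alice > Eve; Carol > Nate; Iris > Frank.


Constraints: Eve > Carol; Nate > Grace; Frank > Alice; Iris > Grace; Alice > Eve; Carol > Nate; Iris > Frank
Method: at each step, the next-highest is the one remaining person who never appears on the smaller side of a constraint between remaining people.
  Step 1: remaining {Nate, Grace, Alice, Carol, Iris, Frank, Eve}; on the smaller side: {Nate, Grace, Alice, Carol, Frank, Eve} → Iris is next (Iris > Grace; Iris > Frank).
  Step 2: remaining {Nate, Grace, Alice, Carol, Frank, Eve}; on the smaller side: {Nate, Grace, Alice, Carol, Eve} → Frank is next (Frank > Alice).
  Step 3: remaining {Nate, Grace, Alice, Carol, Eve}; on the smaller side: {Nate, Grace, Carol, Eve} → Alice is next (Alice > Eve).
  Step 4: remaining {Nate, Grace, Carol, Eve}; on the smaller side: {Nate, Grace, Carol} → Eve is next (Eve > Carol).
  Step 5: remaining {Nate, Grace, Carol}; on the smaller side: {Nate, Grace} → Carol is next (Carol > Nate).
  Step 6: remaining {Nate, Grace}; on the smaller side: {Grace} → Nate is next (Nate > Grace).
  Step 7: only Grace remains → lowest.
Final ranking (highest to lowest):

Iris > Frank > Alice > Eve > Carol > Nate > Grace


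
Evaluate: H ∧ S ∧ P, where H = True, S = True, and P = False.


H = True, S = True, P = False
Step 1: H ∧ S = True AND True = True
Step 2: (True) ∧ P = (True) AND False = False
AND is true only when ALL operands are true.

False


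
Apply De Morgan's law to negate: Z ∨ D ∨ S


De Morgan's law: ¬(P ∨ Q ∨ R) ≡ ¬P ∧ ¬Q ∧ ¬R
¬(Z ∨ D ∨ S) = ¬Z ∧ ¬D ∧ ¬S

¬Z ∧ ¬D ∧ ¬S


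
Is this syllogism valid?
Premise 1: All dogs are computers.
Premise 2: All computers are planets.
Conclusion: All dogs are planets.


Premise 1: All dogs are computers.
Premise 2: All computers are planets.
Conclusion: All dogs are planets.
Barbara syllogism (AAA-1): All A are B, All B are C → All A are C.
Middle term (computers) distributed in premise 2.

Valid


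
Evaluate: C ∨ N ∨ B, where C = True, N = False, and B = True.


C = True, N = False, B = True
Step 1: C ∨ N = True OR False = True
Step 2: True ∨ B = True OR True = True
OR is true when at least one operand is true.

True


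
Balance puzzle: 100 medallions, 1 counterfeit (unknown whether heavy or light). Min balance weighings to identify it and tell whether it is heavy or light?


Let n = 100. 200 possibilities (n medallions × lighter/heavier); each weighing has 3 outcomes.
Bound for k weighings: say the first weighing puts j medallions on each pan. If it tips, the 2j weighed medallions remain suspects (each with a known direction) and k-1 weighings give 3^(k-1) outcomes; 3^(k-1) is odd, so 2j ≤ 3^(k-1) - 1. If it balances, the n - 2j unweighed medallions remain with direction unknown: 2(n - 2j) ≤ 3^(k-1) - 1 by the same parity argument. Adding, n ≤ (3^(k-1) - 1) + (3^(k-1) - 1)/2 = (3^k - 3)/2, and the classical three-group strategy achieves this (3 medallions in 2 weighings, 12 in 3, 39 in 4, 120 in 5).
So we need the smallest k with (3^k - 3)/2 ≥ 100.
k = 4: (3^4 - 3)/2 = 39 < 100 ✗
k = 5: (3^5 - 3)/2 = 120 ≥ 100 ✓

5


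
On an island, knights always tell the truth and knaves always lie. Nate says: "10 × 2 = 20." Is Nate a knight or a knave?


Statement: "10 × 2 = 20."
Actual: 10 × 2 = 20
Claimed: 20
Statement is TRUE → Nate tells the truth → Knight

Knight


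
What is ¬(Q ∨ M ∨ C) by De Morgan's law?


De Morgan's law: ¬(P ∨ Q ∨ R) ≡ ¬P ∧ ¬Q ∧ ¬R
¬(Q ∨ M ∨ C) = ¬Q ∧ ¬M ∧ ¬C

¬Q ∧ ¬M ∧ ¬C


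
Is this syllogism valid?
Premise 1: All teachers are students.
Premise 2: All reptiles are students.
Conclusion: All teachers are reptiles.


Premise 1: All teachers are students.
Premise 2: All reptiles are students.
Conclusion: All teachers are reptiles.
Fallacy: undistributed middle. students is predicate in both.
Counterexample: teachers and reptiles could be disjoint subsets of students.

Invalid


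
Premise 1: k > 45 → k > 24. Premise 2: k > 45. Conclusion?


Modus ponens: P → Q, P ⊢ Q
P: k > 45
Q: k > 24
We have P → Q and P is true.
By modus ponens, Q must be true.

k > 24


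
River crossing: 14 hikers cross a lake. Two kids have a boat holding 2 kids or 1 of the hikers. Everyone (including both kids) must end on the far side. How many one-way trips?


Per crossing of one of the hikers: kids→, one←, one of the hikers→, one← = 4 trips
14 × 4 = 56, + 1 final kids→ = 57
Minimum trips = 57

57


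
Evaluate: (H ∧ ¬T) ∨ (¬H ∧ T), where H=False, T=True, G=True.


H = False, T = True, G = True
Expression: (H ∧ ¬T) ∨ (¬H ∧ T)
Step 1: ¬T = NOT True = False
Step 2: H ∧ ¬T = False AND False = False
Step 3: ¬H = NOT False = True
Step 4: ¬H ∧ T = True AND True = True
Step 5: (False) ∨ (True) = False OR True = True

True


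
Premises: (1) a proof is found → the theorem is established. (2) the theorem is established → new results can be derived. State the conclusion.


Hypothetical syllogism: P → Q, Q → R ⊢ P → R
Premise 1: a proof is found → the theorem is established
Premise 2: the theorem is established → new results can be derived
Chain the implications: the middle term (the theorem is established) links the two.
Conclusion: If a proof is found, then new results can be derived.

If a proof is found, then new results can be derived.


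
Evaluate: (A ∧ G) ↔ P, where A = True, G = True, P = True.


A = True, G = True, P = True
Step 1: A ∧ G = True AND True = True
Step 2: (True) ↔ P: true when both sides have same truth value.
Result: True ↔ True = True

True


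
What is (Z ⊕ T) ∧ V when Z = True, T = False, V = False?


Z = True, T = False, V = False
Step 1: Z ⊕ T = True XOR False = True
Step 2: True ∧ V = True AND False = False
XOR true when exactly one of Z,T is true; then AND with V.

False


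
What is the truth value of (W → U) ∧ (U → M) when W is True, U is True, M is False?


W = True, U = True, M = False
Step 1: W → U is false only when W=True and U=False. Result: True
Step 2: U → M is false only when U=True and M=False. Result: False
Step 3: True ∧ False = False

False


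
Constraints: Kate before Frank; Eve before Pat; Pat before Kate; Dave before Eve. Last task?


Constraints: Kate before Frank; Eve before Pat; Pat before Kate; Dave before Eve
The last task can have nothing scheduled after it, so it must never appear on the left of a 'before'.
Tasks appearing before some other task: Kate, Eve, Pat, Dave.
The only task not in that list is Frank → it is last.

Frank


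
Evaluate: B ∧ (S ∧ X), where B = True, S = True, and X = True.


B = True, S = True, X = True
Step 1: S ∧ X = True AND True = True
Step 2: B ∧ True = True AND True = True
AND is true only when ALL operands are true.

True


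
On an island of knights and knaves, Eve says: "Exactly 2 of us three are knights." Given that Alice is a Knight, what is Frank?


Eve claims exactly 2 knights among Eve, Alice, Frank.
Given: Alice is a Knight.

Case 1: Eve is a Knight (tells truth)
  Then exactly 2 of the three are knights.
  Counting Eve, Alice: 2 knight(s) so far. Need 0 more → Frank = Knave.
Case 2: Eve is a Knave (lies)
  Then the count is NOT 2.
  If Frank = Knight, count = 2 = 2 → claim would be true, contradicts lie.
  If Frank = Knave, count = 1 ≠ 2 → lie confirmed ✓

Frank is a Knave.

Knave


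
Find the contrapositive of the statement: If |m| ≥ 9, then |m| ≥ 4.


Original: If |m| ≥ 9, then |m| ≥ 4
Contrapositive: If ¬Q, then ¬P
Negate Q: not (|m| ≥ 4)
Negate P: not (|m| ≥ 9)

If not (|m| ≥ 4), then not (|m| ≥ 9).


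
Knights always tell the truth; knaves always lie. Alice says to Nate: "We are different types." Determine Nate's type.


Alice says: "We are different types."
Case 1: Alice is a Knight (truth-teller)
  Statement is true → they ARE different → Nate is a Knave
Case 2: Alice is a Knave (liar)
  Statement is false → they are NOT different → Nate is a Knave
In both cases, Nate is a Knave.

Knave


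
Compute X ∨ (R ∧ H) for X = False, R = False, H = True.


X = False, R = False, H = True
Step 1: R ∧ H = False AND True = False
Step 2: X ∨ False = False OR False = False
AND evaluated first (higher precedence); then OR applied.

False


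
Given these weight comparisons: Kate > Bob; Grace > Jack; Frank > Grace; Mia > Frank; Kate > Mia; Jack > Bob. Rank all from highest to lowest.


Constraints: Kate > Bob; Grace > Jack; Frank > Grace; Mia > Frank; Kate > Mia; Jack > Bob
Method: at each step, the next-highest is the one remaining person who never appears on the smaller side of a constraint between remaining people.
  Step 1: remaining {Jack, Kate, Grace, Mia, Bob, Frank}; on the smaller side: {Jack, Grace, Mia, Bob, Frank} → Kate is next (Kate > Bob; Kate > Mia).
  Step 2: remaining {Jack, Grace, Mia, Bob, Frank}; on the smaller side: {Jack, Grace, Bob, Frank} → Mia is next (Mia > Frank).
  Step 3: remaining {Jack, Grace, Bob, Frank}; on the smaller side: {Jack, Grace, Bob} → Frank is next (Frank > Grace).
  Step 4: remaining {Jack, Grace, Bob}; on the smaller side: {Jack, Bob} → Grace is next (Grace > Jack).
  Step 5: remaining {Jack, Bob}; on the smaller side: {Bob} → Jack is next (Jack > Bob).
  Step 6: only Bob remains → lowest.
Final ranking (highest to lowest):

Kate > Mia > Frank > Grace > Jack > Bob


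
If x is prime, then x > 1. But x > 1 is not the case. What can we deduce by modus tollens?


Modus tollens: P → Q, ¬Q ⊢ ¬P
P: x is prime
Q: x > 1
We have P → Q and Q is false.
By modus tollens, P must be false.

It is not the case that x is prime


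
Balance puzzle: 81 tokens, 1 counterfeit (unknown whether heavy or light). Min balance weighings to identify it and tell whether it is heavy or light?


Let n = 81. 162 possibilities (n tokens × lighter/heavier); each weighing has 3 outcomes.
Bound for k weighings: say the first weighing puts j tokens on each pan. If it tips, the 2j weighed tokens remain suspects (each with a known direction) and k-1 weighings give 3^(k-1) outcomes; 3^(k-1) is odd, so 2j ≤ 3^(k-1) - 1. If it balances, the n - 2j unweighed tokens remain with direction unknown: 2(n - 2j) ≤ 3^(k-1) - 1 by the same parity argument. Adding, n ≤ (3^(k-1) - 1) + (3^(k-1) - 1)/2 = (3^k - 3)/2, and the classical three-group strategy achieves this (3 tokens in 2 weighings, 12 in 3, 39 in 4, 120 in 5).
So we need the smallest k with (3^k - 3)/2 ≥ 81.
k = 4: (3^4 - 3)/2 = 39 < 81 ✗
k = 5: (3^5 - 3)/2 = 120 ≥ 81 ✓

5


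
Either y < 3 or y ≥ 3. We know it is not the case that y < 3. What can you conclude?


Disjunctive syllogism: P ∨ Q, ¬P ⊢ Q
Disjunction: y < 3 ∨ y ≥ 3
We know it is not the case that y < 3.
By disjunctive syllogism, the other disjunct must be true.

y ≥ 3


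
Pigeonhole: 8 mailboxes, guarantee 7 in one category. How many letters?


Pigeonhole: to guarantee k in one of n categories, need (k-1)×n + 1.
k = 7, n = 8
Minimum = (7-1) × 8 + 1 = 6 × 8 + 1

49


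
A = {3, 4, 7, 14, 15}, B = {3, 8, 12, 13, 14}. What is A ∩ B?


A = {3, 4, 7, 14, 15}
B = {3, 8, 12, 13, 14}
Operation: intersection
Elements in both: 3, 14

{3, 14}


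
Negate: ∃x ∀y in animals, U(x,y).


Original: ∃x ∀y U(x,y)
Rule: ¬∀→∃, ¬∃→∀, negate predicate.
Negation: ∀x ∃y ¬U(x,y)

∀x ∃y ¬U(x,y)


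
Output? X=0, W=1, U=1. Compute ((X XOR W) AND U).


X XOR W = 0^1 = 1
1 AND 1 = 1

1


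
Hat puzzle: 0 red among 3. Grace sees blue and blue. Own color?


Total red = 0, seen red = 0
Own red = 0 - 0 = 0
Grace's hat is blue.

blue


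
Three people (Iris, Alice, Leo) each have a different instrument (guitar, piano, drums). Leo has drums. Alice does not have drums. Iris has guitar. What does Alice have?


From clues:
  Leo → drums
  Iris → guitar
By elimination, Alice gets the remaining.

piano


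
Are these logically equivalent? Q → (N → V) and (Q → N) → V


Expression 1: Q → (N → V)
Expression 2: (Q → N) → V
Truth table (Q N V | Expr1 Expr2):
  T T T |   T     T
  T T F |   F     F
  T F T |   T     T
  T F F |   T     T
  F T T |   T     T
  F T F |   T     F   ← differ
  F F T |   T     T
  F F F |   T     F   ← differ
Counterexample: Q=F, N=T, V=F gives Expr1 = T but Expr2 = F, so the expressions are NOT logically equivalent.

No


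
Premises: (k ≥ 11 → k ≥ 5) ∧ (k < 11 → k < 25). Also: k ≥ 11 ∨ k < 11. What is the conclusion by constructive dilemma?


Constructive dilemma: (P → Q) ∧ (R → S), P ∨ R ⊢ Q ∨ S
Premise 1: k ≥ 11 → k ≥ 5
Premise 2: k < 11 → k < 25
Premise 3: k ≥ 11 ∨ k < 11
Case 1: Assuming k ≥ 11, then by Premise 1, k ≥ 5.
Case 2: Assuming k < 11, then by Premise 2, k < 25.
Since one of k ≥ 11 or k < 11 must hold, we get k ≥ 5 or k < 25.

k ≥ 5 or k < 25.


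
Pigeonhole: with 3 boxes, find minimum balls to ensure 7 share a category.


Pigeonhole: to guarantee k in one of n categories, need (k-1)×n + 1.
k = 7, n = 3
Minimum = (7-1) × 3 + 1 = 6 × 3 + 1

19


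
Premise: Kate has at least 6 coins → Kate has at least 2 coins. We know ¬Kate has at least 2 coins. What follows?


Modus tollens: P → Q, ¬Q ⊢ ¬P
P: Kate has at least 6 coins
Q: Kate has at least 2 coins
We have P → Q and Q is false.
By modus tollens, P must be false.

It is not the case that Kate has at least 6 coins


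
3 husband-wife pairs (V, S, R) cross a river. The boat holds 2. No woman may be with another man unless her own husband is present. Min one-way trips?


Label couples V, S, R (H = husband, W = wife).
Counting alone: 6 people, the boat carries 2 and someone must bring it back, so each round trip nets at most +1 on the far side until the last crossing → at least 9 trips. The jealousy constraint makes 9 impossible; the shortest valid schedule has 11:
1. WV+WS →  (far: WV,WS; near: HV,HS,HR,WR)
2. WV ←       (far: WS; near: HV,HS,HR,WV,WR)
3. WV+WR →  (far: WV,WS,WR; near: HV,HS,HR)
4. WV ←       (far: WS,WR; near: HV,HS,HR,WV)
5. HS+HR →  (far: HS,WS,HR,WR; near: HV,WV)
6. HS+WS ←  (far: HR,WR; near: HV,WV,HS,WS)
7. HV+HS →  (far: HV,HS,HR,WR; near: WV,WS)
8. WR ←       (far: HV,HS,HR; near: WV,WS,WR)
9. WV+WS →  (far: HV,WV,HS,WS,HR; near: WR)
10. HR ←      (far: HV,WV,HS,WS; near: HR,WR)
11. HR+WR → (far: all six; near: empty)
In every state each wife is either with her husband or with no other man.
Minimum trips = 11

11


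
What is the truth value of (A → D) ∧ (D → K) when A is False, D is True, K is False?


A = False, D = True, K = False
Step 1: A → D is false only when A=True and D=False. Result: True
Step 2: D → K is false only when D=True and K=False. Result: False
Step 3: True ∧ False = False

False


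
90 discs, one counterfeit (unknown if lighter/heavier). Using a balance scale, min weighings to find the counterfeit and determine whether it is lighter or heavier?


Let n = 90. 180 possibilities (n discs × lighter/heavier); each weighing has 3 outcomes.
Bound for k weighings: say the first weighing puts j discs on each pan. If it tips, the 2j weighed discs remain suspects (each with a known direction) and k-1 weighings give 3^(k-1) outcomes; 3^(k-1) is odd, so 2j ≤ 3^(k-1) - 1. If it balances, the n - 2j unweighed discs remain with direction unknown: 2(n - 2j) ≤ 3^(k-1) - 1 by the same parity argument. Adding, n ≤ (3^(k-1) - 1) + (3^(k-1) - 1)/2 = (3^k - 3)/2, and the classical three-group strategy achieves this (3 discs in 2 weighings, 12 in 3, 39 in 4, 120 in 5).
So we need the smallest k with (3^k - 3)/2 ≥ 90.
k = 4: (3^4 - 3)/2 = 39 < 90 ✗
k = 5: (3^5 - 3)/2 = 120 ≥ 90 ✓

5


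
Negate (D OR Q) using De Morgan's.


De Morgan's law: ¬(P ∨ Q) ≡ ¬P ∧ ¬Q
¬(D ∨ Q) = ¬D ∧ ¬Q

¬D ∧ ¬Q


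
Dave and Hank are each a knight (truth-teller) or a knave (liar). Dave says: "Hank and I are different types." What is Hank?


Dave says: "Hank and I are different types."
Case 1: Dave is a Knight (truth-teller)
  Statement is true → they ARE different → Hank is a Knave
Case 2: Dave is a Knave (liar)
  Statement is false → they are NOT different → Hank is a Knave
In both cases, Hank is a Knave.

Knave


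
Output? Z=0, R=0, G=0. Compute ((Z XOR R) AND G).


Z XOR R = 0^0 = 0
0 AND 0 = 0

0


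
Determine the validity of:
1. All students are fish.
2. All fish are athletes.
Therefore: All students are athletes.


Premise 1: All students are fish.
Premise 2: All fish are athletes.
Conclusion: All students are athletes.
Barbara syllogism (AAA-1): All A are B, All B are C → All A are C.
Middle term (fish) distributed in premise 2.

Valid


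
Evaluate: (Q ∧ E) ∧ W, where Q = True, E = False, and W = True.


Q = True, E = False, W = True
Step 1: Q ∧ E = True AND False = False
Step 2: False ∧ W = False AND True = False
AND is true only when ALL operands are true.

False


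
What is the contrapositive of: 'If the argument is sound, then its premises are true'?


Original: If the argument is sound, then its premises are true
Contrapositive: If ¬Q, then ¬P
Negate Q: not (its premises are true)
Negate P: not (the argument is sound)

If not (its premises are true), then not (the argument is sound).


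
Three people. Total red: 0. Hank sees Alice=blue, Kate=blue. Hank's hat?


Total red = 0, seen red = 0
Own red = 0 - 0 = 0
Hank's hat is blue.

blue


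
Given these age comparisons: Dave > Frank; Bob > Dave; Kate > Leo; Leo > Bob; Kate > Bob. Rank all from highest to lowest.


Constraints: Dave > Frank; Bob > Dave; Kate > Leo; Leo > Bob; Kate > Bob
Method: at each step, the next-highest is the one remaining person who never appears on the smaller side of a constraint between remaining people.
  Step 1: remaining {Dave, Kate, Bob, Leo, Frank}; on the smaller side: {Dave, Bob, Leo, Frank} → Kate is next (Kate > Leo; Kate > Bob).
  Step 2: remaining {Dave, Bob, Leo, Frank}; on the smaller side: {Dave, Bob, Frank} → Leo is next (Leo > Bob).
  Step 3: remaining {Dave, Bob, Frank}; on the smaller side: {Dave, Frank} → Bob is next (Bob > Dave).
  Step 4: remaining {Dave, Frank}; on the smaller side: {Frank} → Dave is next (Dave > Frank).
  Step 5: only Frank remains → lowest.
Final ranking (highest to lowest):

Kate > Leo > Bob > Dave > Frank


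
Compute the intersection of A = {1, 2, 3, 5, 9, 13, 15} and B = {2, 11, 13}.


A = {1, 2, 3, 5, 9, 13, 15}
B = {2, 11, 13}
Operation: intersection
Elements in both: 2, 13

{2, 13}


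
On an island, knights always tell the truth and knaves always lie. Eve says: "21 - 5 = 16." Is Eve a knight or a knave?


Statement: "21 - 5 = 16."
Actual: 21 - 5 = 16
Claimed: 16
Statement is TRUE → Eve tells the truth → Knight

Knight


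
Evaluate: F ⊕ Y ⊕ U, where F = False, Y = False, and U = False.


F = False, Y = False, U = False
Step 1: F ⊕ Y = False XOR False = False
Step 2: False ⊕ U = False XOR False = False
XOR is true when an odd number of operands are true.

False


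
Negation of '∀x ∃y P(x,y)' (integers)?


Original: ∀x ∃y P(x,y)
Rule: ¬∀→∃, ¬∃→∀, negate predicate.
Negation: ∃x ∀y ¬P(x,y)

∃x ∀y ¬P(x,y)


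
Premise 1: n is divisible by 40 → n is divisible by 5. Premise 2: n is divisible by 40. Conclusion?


Modus ponens: P → Q, P ⊢ Q
P: n is divisible by 40
Q: n is divisible by 5
We have P → Q and P is true.
By modus ponens, Q must be true.

n is divisible by 5


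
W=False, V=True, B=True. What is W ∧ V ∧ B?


W = False, V = True, B = True
Expression: W ∧ V ∧ B
Step 1: W ∧ V = False AND True = False
Step 2: (False) ∧ B = False AND True = False

False


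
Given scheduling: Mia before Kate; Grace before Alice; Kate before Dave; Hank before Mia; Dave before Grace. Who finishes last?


Constraints: Mia before Kate; Grace before Alice; Kate before Dave; Hank before Mia; Dave before Grace
The last task can have nothing scheduled after it, so it must never appear on the left of a 'before'.
Tasks appearing before some other task: Mia, Grace, Kate, Hank, Dave.
The only task not in that list is Alice → it is last.

Alice


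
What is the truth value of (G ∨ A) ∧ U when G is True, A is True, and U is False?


G = True, A = True, U = False
Step 1: G ∨ A = True OR True = True
Step 2: True ∧ U = True AND False = False
OR is true when at least one operand is true; AND requires both.

False


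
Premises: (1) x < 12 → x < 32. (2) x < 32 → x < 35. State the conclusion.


Hypothetical syllogism: P → Q, Q → R ⊢ P → R
Premise 1: x < 12 → x < 32
Premise 2: x < 32 → x < 35
Chain the implications: the middle term (x < 32) links the two.
Conclusion: If x < 12, then x < 35.

If x < 12, then x < 35.


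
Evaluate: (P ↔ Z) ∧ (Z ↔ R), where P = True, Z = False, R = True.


P = True, Z = False, R = True
Step 1: P ↔ Z is true when P and Z have the same value. Result: False
Step 2: Z ↔ R is true when Z and R have the same value. Result: False
Step 3: False ∧ False = False

False


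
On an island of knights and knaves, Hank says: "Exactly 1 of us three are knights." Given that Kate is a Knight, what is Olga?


Hank claims exactly 1 knights among Hank, Kate, Olga.
Given: Kate is a Knight.

Case 1: Hank is a Knight (tells truth)
  Then exactly 1 of the three are knights.
  Counting Hank, Kate: 2 knight(s) so far. Need -1 more → impossible.
Case 2: Hank is a Knave (lies)
  Then the count is NOT 1.
  If Olga = Knave, count = 1 = 1 → claim would be true, contradicts lie.
  If Olga = Knight, count = 2 ≠ 1 → lie confirmed ✓

Olga is a Knight.

Knight


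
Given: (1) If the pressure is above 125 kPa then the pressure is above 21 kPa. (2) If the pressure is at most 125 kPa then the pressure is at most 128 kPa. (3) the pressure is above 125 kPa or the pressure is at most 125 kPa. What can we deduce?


Constructive dilemma: (P → Q) ∧ (R → S), P ∨ R ⊢ Q ∨ S
Premise 1: the pressure is above 125 kPa → the pressure is above 21 kPa
Premise 2: the pressure is at most 125 kPa → the pressure is at most 128 kPa
Premise 3: the pressure is above 125 kPa ∨ the pressure is at most 125 kPa
Case 1: Assuming the pressure is above 125 kPa, then by Premise 1, the pressure is above 21 kPa.
Case 2: Assuming the pressure is at most 125 kPa, then by Premise 2, the pressure is at most 128 kPa.
Since one of the pressure is above 125 kPa or the pressure is at most 125 kPa must hold, we get the pressure is above 21 kPa or the pressure is at most 128 kPa.

The pressure is above 21 kPa or the pressure is at most 128 kPa.


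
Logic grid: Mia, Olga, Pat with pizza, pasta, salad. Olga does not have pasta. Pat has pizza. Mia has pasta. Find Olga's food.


From clues:
  Pat → pizza
  Mia → pasta
By elimination, Olga gets the remaining.

salad


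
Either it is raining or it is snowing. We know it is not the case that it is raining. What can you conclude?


Disjunctive syllogism: P ∨ Q, ¬P ⊢ Q
Disjunction: it is raining ∨ it is snowing
We know it is not the case that it is raining.
By disjunctive syllogism, the other disjunct must be true.

It is snowing


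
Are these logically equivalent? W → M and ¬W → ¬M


Expression 1: W → M
Expression 2: ¬W → ¬M
Truth table (W M | Expr1 Expr2):
  T T |   T     T
  T F |   F     T   ← differ
  F T |   T     F   ← differ
  F F |   T     T
Counterexample: W=T, M=F gives Expr1 = F but Expr2 = T, so the expressions are NOT logically equivalent.

No


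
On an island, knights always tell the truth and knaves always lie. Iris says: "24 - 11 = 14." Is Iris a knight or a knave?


Statement: "24 - 11 = 14."
Actual: 24 - 11 = 13
Claimed: 14
Statement is FALSE → Iris lies → Knave

Knave


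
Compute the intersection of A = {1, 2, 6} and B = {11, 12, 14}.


A = {1, 2, 6}
B = {11, 12, 14}
Operation: intersection
Elements in both: none

∅


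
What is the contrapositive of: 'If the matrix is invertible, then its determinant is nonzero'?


Original: If the matrix is invertible, then its determinant is nonzero
Contrapositive: If ¬Q, then ¬P
Negate Q: not (its determinant is nonzero)
Negate P: not (the matrix is invertible)

If not (its determinant is nonzero), then not (the matrix is invertible).


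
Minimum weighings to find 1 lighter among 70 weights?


Each weighing has 3 outcomes (left heavy / balance / right heavy), so k weighings distinguish at most 3^k cases; splitting into three near-equal groups achieves this.
Need 3^k ≥ 70: 3^3 = 27 < 70 ≤ 3^4 = 81
k = ⌈log₃(70)⌉ = 4

4


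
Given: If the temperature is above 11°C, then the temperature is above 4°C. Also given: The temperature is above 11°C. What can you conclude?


Modus ponens: P → Q, P ⊢ Q
P: the temperature is above 11°C
Q: the temperature is above 4°C
We have P → Q and P is true.
By modus ponens, Q must be true.

The temperature is above 4°C


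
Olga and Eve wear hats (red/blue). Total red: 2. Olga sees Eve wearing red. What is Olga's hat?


Total red = 2, Eve = red
Red accounted for: 1
Remaining for Olga: 1
Olga's hat is red.

red


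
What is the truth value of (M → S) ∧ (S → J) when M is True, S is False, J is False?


M = True, S = False, J = False
Step 1: M → S is false only when M=True and S=False. Result: False
Step 2: S → J is false only when S=True and J=False. Result: True
Step 3: False ∧ True = False

False


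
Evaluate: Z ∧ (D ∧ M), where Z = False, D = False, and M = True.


Z = False, D = False, M = True
Step 1: D ∧ M = False AND True = False
Step 2: Z ∧ False = False AND False = False
AND is true only when ALL operands are true.

False


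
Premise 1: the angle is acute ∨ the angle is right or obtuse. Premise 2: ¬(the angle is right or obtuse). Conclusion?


Disjunctive syllogism: P ∨ Q, ¬P ⊢ Q
Disjunction: the angle is acute ∨ the angle is right or obtuse
We know it is not the case that the angle is right or obtuse.
By disjunctive syllogism, the other disjunct must be true.

The angle is acute


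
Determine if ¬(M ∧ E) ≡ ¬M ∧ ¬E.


Expression 1: ¬(M ∧ E)
Expression 2: ¬M ∧ ¬E
Truth table (M E | Expr1 Expr2):
  T T |   F     F
  T F |   T     F   ← differ
  F T |   T     F   ← differ
  F F |   T     T
Counterexample: M=T, E=F gives Expr1 = T but Expr2 = F, so the expressions are NOT logically equivalent.

No


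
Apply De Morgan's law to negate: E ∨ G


De Morgan's law: ¬(P ∨ Q) ≡ ¬P ∧ ¬Q
¬(E ∨ G) = ¬E ∧ ¬G

¬E ∧ ¬G


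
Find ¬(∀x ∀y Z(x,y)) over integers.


Original: ∀x ∀y Z(x,y)
Rule: ¬∀→∃, ¬∃→∀, negate predicate.
Negation: ∃x ∃y ¬Z(x,y)

∃x ∃y ¬Z(x,y)


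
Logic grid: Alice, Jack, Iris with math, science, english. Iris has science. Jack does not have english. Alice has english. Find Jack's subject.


From clues:
  Iris → science
  Alice → english
By elimination, Jack gets the remaining.

math


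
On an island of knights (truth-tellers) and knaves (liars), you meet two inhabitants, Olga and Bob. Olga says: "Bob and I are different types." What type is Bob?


Olga says: "Bob and I are different types."
Case 1: Olga is a Knight (truth-teller)
  Statement is true → they ARE different → Bob is a Knave
Case 2: Olga is a Knave (liar)
  Statement is false → they are NOT different → Bob is a Knave
In both cases, Bob is a Knave.

Knave


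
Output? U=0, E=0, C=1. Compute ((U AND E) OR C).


U AND E = 0&0 = 0
0 OR 1 = 1

1


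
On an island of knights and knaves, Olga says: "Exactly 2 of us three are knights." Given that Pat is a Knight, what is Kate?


Olga claims exactly 2 knights among Olga, Pat, Kate.
Given: Pat is a Knight.

Case 1: Olga is a Knight (tells truth)
  Then exactly 2 of the three are knights.
  Counting Olga, Pat: 2 knight(s) so far. Need 0 more → Kate = Knave.
Case 2: Olga is a Knave (lies)
  Then the count is NOT 2.
  If Kate = Knight, count = 2 = 2 → claim would be true, contradicts lie.
  If Kate = Knave, count = 1 ≠ 2 → lie confirmed ✓

Kate is a Knave.

Knave


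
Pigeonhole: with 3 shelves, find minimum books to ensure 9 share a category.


Pigeonhole: to guarantee k in one of n categories, need (k-1)×n + 1.
k = 9, n = 3
Minimum = (9-1) × 3 + 1 = 8 × 3 + 1

25


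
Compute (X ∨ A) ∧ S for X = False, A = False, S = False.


X = False, A = False, S = False
Step 1: X ∨ A = False OR False = False
Step 2: False ∧ S = False AND False = False
OR is true when at least one operand is true; AND requires both.

False


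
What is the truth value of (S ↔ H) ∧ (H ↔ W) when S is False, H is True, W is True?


S = False, H = True, W = True
Step 1: S ↔ H is true when S and H have the same value. Result: False
Step 2: H ↔ W is true when H and W have the same value. Result: True
Step 3: False ∧ True = False

False


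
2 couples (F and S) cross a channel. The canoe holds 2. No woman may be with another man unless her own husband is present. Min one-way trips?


Label couples F and S.
1. WF+WS → (far: WF,WS; near: HF,HS)
2. WF ←   (far: WS; near: HF,HS,WF)
3. HF+HS → (far: HF,HS,WS; near: WF)
4. HF ←   (far: HS,WS; near: HF,WF)  — HF returns, since WF is alone on near bank
5. HF+WF → (far: all four; near: empty)
Every state respects the constraint.
Minimum trips = 5

5


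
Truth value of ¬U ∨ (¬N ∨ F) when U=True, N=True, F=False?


U = True, N = True, F = False
Expression: ¬U ∨ (¬N ∨ F)
Step 1: ¬N = NOT True = False
Step 2: ¬N ∨ F = False OR False = False
Step 3: ¬U = NOT True = False
Step 4: (False) ∨ (False) = False OR False = False

False


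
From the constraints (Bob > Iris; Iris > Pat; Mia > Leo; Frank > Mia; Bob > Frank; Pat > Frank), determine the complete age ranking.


Constraints: Bob > Iris; Iris > Pat; Mia > Leo; Frank > Mia; Bob > Frank; Pat > Frank
Method: at each step, the next-highest is the one remaining person who never appears on the smaller side of a constraint between remaining people.
  Step 1: remaining {Iris, Frank, Mia, Bob, Pat, Leo}; on the smaller side: {Iris, Frank, Mia, Pat, Leo} → Bob is next (Bob > Iris; Bob > Frank).
  Step 2: remaining {Iris, Frank, Mia, Pat, Leo}; on the smaller side: {Frank, Mia, Pat, Leo} → Iris is next (Iris > Pat).
  Step 3: remaining {Frank, Mia, Pat, Leo}; on the smaller side: {Frank, Mia, Leo} → Pat is next (Pat > Frank).
  Step 4: remaining {Frank, Mia, Leo}; on the smaller side: {Mia, Leo} → Frank is next (Frank > Mia).
  Step 5: remaining {Mia, Leo}; on the smaller side: {Leo} → Mia is next (Mia > Leo).
  Step 6: only Leo remains → lowest.
Final ranking (highest to lowest):

Bob > Iris > Pat > Frank > Mia > Leo


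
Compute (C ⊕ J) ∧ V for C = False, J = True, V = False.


C = False, J = True, V = False
Step 1: C ⊕ J = False XOR True = True
Step 2: True ∧ V = True AND False = False
XOR true when exactly one of C,J is true; then AND with V.

False


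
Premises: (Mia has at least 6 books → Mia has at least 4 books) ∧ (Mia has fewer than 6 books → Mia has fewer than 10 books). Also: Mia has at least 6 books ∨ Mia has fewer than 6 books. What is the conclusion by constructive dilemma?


Constructive dilemma: (P → Q) ∧ (R → S), P ∨ R ⊢ Q ∨ S
Premise 1: Mia has at least 6 books → Mia has at least 4 books
Premise 2: Mia has fewer than 6 books → Mia has fewer than 10 books
Premise 3: Mia has at least 6 books ∨ Mia has fewer than 6 books
Case 1: Assuming Mia has at least 6 books, then by Premise 1, Mia has at least 4 books.
Case 2: Assuming Mia has fewer than 6 books, then by Premise 2, Mia has fewer than 10 books.
Since one of Mia has at least 6 books or Mia has fewer than 6 books must hold, we get Mia has at least 4 books or Mia has fewer than 10 books.

Mia has at least 4 books or Mia has fewer than 10 books.


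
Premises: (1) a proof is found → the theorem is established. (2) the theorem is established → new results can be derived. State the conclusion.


Hypothetical syllogism: P → Q, Q → R ⊢ P → R
Premise 1: a proof is found → the theorem is established
Premise 2: the theorem is established → new results can be derived
Chain the implications: the middle term (the theorem is established) links the two.
Conclusion: If a proof is found, then new results can be derived.

If a proof is found, then new results can be derived.


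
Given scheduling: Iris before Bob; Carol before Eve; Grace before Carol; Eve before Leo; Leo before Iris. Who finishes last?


Constraints: Iris before Bob; Carol before Eve; Grace before Carol; Eve before Leo; Leo before Iris
The last task can have nothing scheduled after it, so it must never appear on the left of a 'before'.
Tasks appearing before some other task: Iris, Carol, Grace, Eve, Leo.
The only task not in that list is Bob → it is last.

Bob


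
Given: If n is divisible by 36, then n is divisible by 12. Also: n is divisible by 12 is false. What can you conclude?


Modus tollens: P → Q, ¬Q ⊢ ¬P
P: n is divisible by 36
Q: n is divisible by 12
We have P → Q and Q is false.
By modus tollens, P must be false.

It is not the case that n is divisible by 36
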